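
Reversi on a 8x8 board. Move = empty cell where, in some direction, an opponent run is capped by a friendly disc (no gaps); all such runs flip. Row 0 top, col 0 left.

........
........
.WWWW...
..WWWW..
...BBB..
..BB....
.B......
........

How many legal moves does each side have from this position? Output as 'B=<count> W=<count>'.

Answer: B=7 W=6

Derivation:
-- B to move --
(1,0): flips 2 -> legal
(1,1): flips 2 -> legal
(1,2): flips 2 -> legal
(1,3): flips 2 -> legal
(1,4): flips 2 -> legal
(1,5): no bracket -> illegal
(2,0): no bracket -> illegal
(2,5): flips 2 -> legal
(2,6): flips 1 -> legal
(3,0): no bracket -> illegal
(3,1): no bracket -> illegal
(3,6): no bracket -> illegal
(4,1): no bracket -> illegal
(4,2): no bracket -> illegal
(4,6): no bracket -> illegal
B mobility = 7
-- W to move --
(3,6): no bracket -> illegal
(4,1): no bracket -> illegal
(4,2): no bracket -> illegal
(4,6): no bracket -> illegal
(5,0): no bracket -> illegal
(5,1): no bracket -> illegal
(5,4): flips 2 -> legal
(5,5): flips 2 -> legal
(5,6): flips 1 -> legal
(6,0): no bracket -> illegal
(6,2): flips 2 -> legal
(6,3): flips 2 -> legal
(6,4): no bracket -> illegal
(7,0): flips 3 -> legal
(7,1): no bracket -> illegal
(7,2): no bracket -> illegal
W mobility = 6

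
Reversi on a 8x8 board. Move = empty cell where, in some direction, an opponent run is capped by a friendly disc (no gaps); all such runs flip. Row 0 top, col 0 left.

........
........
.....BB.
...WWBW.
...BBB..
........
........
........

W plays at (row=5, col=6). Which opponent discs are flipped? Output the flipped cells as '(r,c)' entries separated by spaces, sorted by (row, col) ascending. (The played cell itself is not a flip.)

Dir NW: opp run (4,5) capped by W -> flip
Dir N: first cell '.' (not opp) -> no flip
Dir NE: first cell '.' (not opp) -> no flip
Dir W: first cell '.' (not opp) -> no flip
Dir E: first cell '.' (not opp) -> no flip
Dir SW: first cell '.' (not opp) -> no flip
Dir S: first cell '.' (not opp) -> no flip
Dir SE: first cell '.' (not opp) -> no flip

Answer: (4,5)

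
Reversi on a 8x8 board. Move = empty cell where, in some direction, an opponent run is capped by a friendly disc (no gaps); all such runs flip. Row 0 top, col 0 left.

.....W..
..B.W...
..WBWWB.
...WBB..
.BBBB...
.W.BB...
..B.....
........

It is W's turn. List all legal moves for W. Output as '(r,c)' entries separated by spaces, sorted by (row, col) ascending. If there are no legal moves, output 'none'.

Answer: (0,2) (1,3) (2,7) (3,1) (3,2) (3,6) (4,5) (4,6) (5,2) (5,5) (6,3) (6,4) (7,3)

Derivation:
(0,1): no bracket -> illegal
(0,2): flips 1 -> legal
(0,3): no bracket -> illegal
(1,1): no bracket -> illegal
(1,3): flips 1 -> legal
(1,5): no bracket -> illegal
(1,6): no bracket -> illegal
(1,7): no bracket -> illegal
(2,1): no bracket -> illegal
(2,7): flips 1 -> legal
(3,0): no bracket -> illegal
(3,1): flips 1 -> legal
(3,2): flips 1 -> legal
(3,6): flips 2 -> legal
(3,7): no bracket -> illegal
(4,0): no bracket -> illegal
(4,5): flips 1 -> legal
(4,6): flips 1 -> legal
(5,0): no bracket -> illegal
(5,2): flips 2 -> legal
(5,5): flips 1 -> legal
(6,1): no bracket -> illegal
(6,3): flips 2 -> legal
(6,4): flips 3 -> legal
(6,5): no bracket -> illegal
(7,1): no bracket -> illegal
(7,2): no bracket -> illegal
(7,3): flips 1 -> legal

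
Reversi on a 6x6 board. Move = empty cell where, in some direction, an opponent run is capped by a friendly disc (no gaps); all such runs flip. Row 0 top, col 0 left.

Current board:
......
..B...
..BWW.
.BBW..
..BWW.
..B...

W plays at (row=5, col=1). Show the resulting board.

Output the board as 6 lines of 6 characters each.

Answer: ......
..B...
..BWW.
.BBW..
..WWW.
.WB...

Derivation:
Place W at (5,1); scan 8 dirs for brackets.
Dir NW: first cell '.' (not opp) -> no flip
Dir N: first cell '.' (not opp) -> no flip
Dir NE: opp run (4,2) capped by W -> flip
Dir W: first cell '.' (not opp) -> no flip
Dir E: opp run (5,2), next='.' -> no flip
Dir SW: edge -> no flip
Dir S: edge -> no flip
Dir SE: edge -> no flip
All flips: (4,2)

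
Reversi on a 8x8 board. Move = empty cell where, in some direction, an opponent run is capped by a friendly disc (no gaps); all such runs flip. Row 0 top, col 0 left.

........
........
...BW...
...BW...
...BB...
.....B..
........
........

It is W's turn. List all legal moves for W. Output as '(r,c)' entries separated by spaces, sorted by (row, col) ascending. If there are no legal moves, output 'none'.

(1,2): flips 1 -> legal
(1,3): no bracket -> illegal
(1,4): no bracket -> illegal
(2,2): flips 1 -> legal
(3,2): flips 1 -> legal
(3,5): no bracket -> illegal
(4,2): flips 1 -> legal
(4,5): no bracket -> illegal
(4,6): no bracket -> illegal
(5,2): flips 1 -> legal
(5,3): no bracket -> illegal
(5,4): flips 1 -> legal
(5,6): no bracket -> illegal
(6,4): no bracket -> illegal
(6,5): no bracket -> illegal
(6,6): no bracket -> illegal

Answer: (1,2) (2,2) (3,2) (4,2) (5,2) (5,4)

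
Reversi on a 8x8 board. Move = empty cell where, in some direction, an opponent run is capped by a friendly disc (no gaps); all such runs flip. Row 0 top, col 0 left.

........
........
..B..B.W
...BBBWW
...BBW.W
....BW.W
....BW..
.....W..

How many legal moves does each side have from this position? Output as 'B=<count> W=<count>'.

Answer: B=4 W=9

Derivation:
-- B to move --
(1,6): no bracket -> illegal
(1,7): no bracket -> illegal
(2,6): no bracket -> illegal
(4,6): flips 2 -> legal
(5,6): flips 2 -> legal
(6,6): flips 2 -> legal
(6,7): no bracket -> illegal
(7,4): no bracket -> illegal
(7,6): flips 1 -> legal
B mobility = 4
-- W to move --
(1,1): flips 3 -> legal
(1,2): no bracket -> illegal
(1,3): no bracket -> illegal
(1,4): flips 1 -> legal
(1,5): flips 2 -> legal
(1,6): no bracket -> illegal
(2,1): no bracket -> illegal
(2,3): flips 1 -> legal
(2,4): no bracket -> illegal
(2,6): no bracket -> illegal
(3,1): no bracket -> illegal
(3,2): flips 5 -> legal
(4,2): flips 2 -> legal
(4,6): no bracket -> illegal
(5,2): no bracket -> illegal
(5,3): flips 2 -> legal
(6,3): flips 2 -> legal
(7,3): flips 1 -> legal
(7,4): no bracket -> illegal
W mobility = 9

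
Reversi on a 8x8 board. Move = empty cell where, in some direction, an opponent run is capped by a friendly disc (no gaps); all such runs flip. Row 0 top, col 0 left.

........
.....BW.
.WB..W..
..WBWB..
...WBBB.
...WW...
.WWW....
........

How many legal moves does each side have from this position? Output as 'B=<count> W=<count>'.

-- B to move --
(0,5): no bracket -> illegal
(0,6): no bracket -> illegal
(0,7): no bracket -> illegal
(1,0): no bracket -> illegal
(1,1): no bracket -> illegal
(1,2): no bracket -> illegal
(1,4): no bracket -> illegal
(1,7): flips 1 -> legal
(2,0): flips 1 -> legal
(2,3): flips 1 -> legal
(2,4): flips 1 -> legal
(2,6): no bracket -> illegal
(2,7): no bracket -> illegal
(3,0): no bracket -> illegal
(3,1): flips 1 -> legal
(3,6): no bracket -> illegal
(4,1): no bracket -> illegal
(4,2): flips 2 -> legal
(5,0): no bracket -> illegal
(5,1): no bracket -> illegal
(5,2): no bracket -> illegal
(5,5): no bracket -> illegal
(6,0): no bracket -> illegal
(6,4): flips 1 -> legal
(6,5): no bracket -> illegal
(7,0): no bracket -> illegal
(7,1): flips 2 -> legal
(7,2): flips 2 -> legal
(7,3): flips 3 -> legal
(7,4): no bracket -> illegal
B mobility = 10
-- W to move --
(0,4): no bracket -> illegal
(0,5): flips 1 -> legal
(0,6): no bracket -> illegal
(1,1): no bracket -> illegal
(1,2): flips 1 -> legal
(1,3): no bracket -> illegal
(1,4): flips 1 -> legal
(2,3): flips 2 -> legal
(2,4): no bracket -> illegal
(2,6): flips 2 -> legal
(3,1): no bracket -> illegal
(3,6): flips 2 -> legal
(3,7): no bracket -> illegal
(4,2): no bracket -> illegal
(4,7): flips 3 -> legal
(5,5): flips 2 -> legal
(5,6): flips 1 -> legal
(5,7): no bracket -> illegal
W mobility = 9

Answer: B=10 W=9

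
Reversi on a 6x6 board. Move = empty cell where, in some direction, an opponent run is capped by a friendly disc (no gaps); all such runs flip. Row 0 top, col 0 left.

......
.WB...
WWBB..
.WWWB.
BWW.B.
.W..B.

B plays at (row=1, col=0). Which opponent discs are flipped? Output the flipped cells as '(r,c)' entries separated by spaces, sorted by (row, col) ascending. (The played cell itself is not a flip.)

Dir NW: edge -> no flip
Dir N: first cell '.' (not opp) -> no flip
Dir NE: first cell '.' (not opp) -> no flip
Dir W: edge -> no flip
Dir E: opp run (1,1) capped by B -> flip
Dir SW: edge -> no flip
Dir S: opp run (2,0), next='.' -> no flip
Dir SE: opp run (2,1) (3,2), next='.' -> no flip

Answer: (1,1)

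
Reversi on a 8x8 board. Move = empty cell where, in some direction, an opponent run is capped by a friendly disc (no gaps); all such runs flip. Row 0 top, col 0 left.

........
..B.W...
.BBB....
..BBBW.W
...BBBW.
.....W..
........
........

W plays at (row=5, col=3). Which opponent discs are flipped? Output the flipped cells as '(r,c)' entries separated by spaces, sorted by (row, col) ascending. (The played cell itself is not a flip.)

Answer: (4,4)

Derivation:
Dir NW: first cell '.' (not opp) -> no flip
Dir N: opp run (4,3) (3,3) (2,3), next='.' -> no flip
Dir NE: opp run (4,4) capped by W -> flip
Dir W: first cell '.' (not opp) -> no flip
Dir E: first cell '.' (not opp) -> no flip
Dir SW: first cell '.' (not opp) -> no flip
Dir S: first cell '.' (not opp) -> no flip
Dir SE: first cell '.' (not opp) -> no flip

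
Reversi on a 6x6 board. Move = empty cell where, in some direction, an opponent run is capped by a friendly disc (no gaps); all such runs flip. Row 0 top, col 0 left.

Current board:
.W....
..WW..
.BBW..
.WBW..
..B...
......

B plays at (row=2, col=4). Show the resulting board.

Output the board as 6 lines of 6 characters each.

Place B at (2,4); scan 8 dirs for brackets.
Dir NW: opp run (1,3), next='.' -> no flip
Dir N: first cell '.' (not opp) -> no flip
Dir NE: first cell '.' (not opp) -> no flip
Dir W: opp run (2,3) capped by B -> flip
Dir E: first cell '.' (not opp) -> no flip
Dir SW: opp run (3,3) capped by B -> flip
Dir S: first cell '.' (not opp) -> no flip
Dir SE: first cell '.' (not opp) -> no flip
All flips: (2,3) (3,3)

Answer: .W....
..WW..
.BBBB.
.WBB..
..B...
......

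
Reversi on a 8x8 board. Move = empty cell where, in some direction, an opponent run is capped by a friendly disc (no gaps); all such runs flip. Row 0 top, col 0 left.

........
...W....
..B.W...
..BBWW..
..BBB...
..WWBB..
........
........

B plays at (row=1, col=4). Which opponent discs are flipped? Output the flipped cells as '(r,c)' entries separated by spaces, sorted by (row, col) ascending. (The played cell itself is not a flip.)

Answer: (2,4) (3,4)

Derivation:
Dir NW: first cell '.' (not opp) -> no flip
Dir N: first cell '.' (not opp) -> no flip
Dir NE: first cell '.' (not opp) -> no flip
Dir W: opp run (1,3), next='.' -> no flip
Dir E: first cell '.' (not opp) -> no flip
Dir SW: first cell '.' (not opp) -> no flip
Dir S: opp run (2,4) (3,4) capped by B -> flip
Dir SE: first cell '.' (not opp) -> no flip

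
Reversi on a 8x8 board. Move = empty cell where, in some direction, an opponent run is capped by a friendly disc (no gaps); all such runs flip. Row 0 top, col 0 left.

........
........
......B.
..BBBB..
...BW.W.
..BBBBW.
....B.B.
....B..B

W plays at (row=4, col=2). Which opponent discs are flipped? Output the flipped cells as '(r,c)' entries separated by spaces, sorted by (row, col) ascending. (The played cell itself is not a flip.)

Answer: (4,3)

Derivation:
Dir NW: first cell '.' (not opp) -> no flip
Dir N: opp run (3,2), next='.' -> no flip
Dir NE: opp run (3,3), next='.' -> no flip
Dir W: first cell '.' (not opp) -> no flip
Dir E: opp run (4,3) capped by W -> flip
Dir SW: first cell '.' (not opp) -> no flip
Dir S: opp run (5,2), next='.' -> no flip
Dir SE: opp run (5,3) (6,4), next='.' -> no flip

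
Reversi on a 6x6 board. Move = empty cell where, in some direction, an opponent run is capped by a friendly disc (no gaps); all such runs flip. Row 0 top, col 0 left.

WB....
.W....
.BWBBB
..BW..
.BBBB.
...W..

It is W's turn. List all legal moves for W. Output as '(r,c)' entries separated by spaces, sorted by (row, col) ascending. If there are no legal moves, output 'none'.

Answer: (0,2) (1,3) (1,5) (2,0) (3,1) (3,5) (5,1) (5,2) (5,5)

Derivation:
(0,2): flips 1 -> legal
(1,0): no bracket -> illegal
(1,2): no bracket -> illegal
(1,3): flips 1 -> legal
(1,4): no bracket -> illegal
(1,5): flips 1 -> legal
(2,0): flips 1 -> legal
(3,0): no bracket -> illegal
(3,1): flips 3 -> legal
(3,4): no bracket -> illegal
(3,5): flips 1 -> legal
(4,0): no bracket -> illegal
(4,5): no bracket -> illegal
(5,0): no bracket -> illegal
(5,1): flips 1 -> legal
(5,2): flips 2 -> legal
(5,4): no bracket -> illegal
(5,5): flips 1 -> legal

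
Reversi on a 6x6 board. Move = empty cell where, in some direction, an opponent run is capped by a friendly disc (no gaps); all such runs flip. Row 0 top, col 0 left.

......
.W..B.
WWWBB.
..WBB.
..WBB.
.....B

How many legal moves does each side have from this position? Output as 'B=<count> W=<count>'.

Answer: B=5 W=6

Derivation:
-- B to move --
(0,0): flips 2 -> legal
(0,1): no bracket -> illegal
(0,2): no bracket -> illegal
(1,0): flips 2 -> legal
(1,2): no bracket -> illegal
(1,3): no bracket -> illegal
(3,0): no bracket -> illegal
(3,1): flips 1 -> legal
(4,1): flips 2 -> legal
(5,1): flips 1 -> legal
(5,2): no bracket -> illegal
(5,3): no bracket -> illegal
B mobility = 5
-- W to move --
(0,3): no bracket -> illegal
(0,4): no bracket -> illegal
(0,5): flips 2 -> legal
(1,2): no bracket -> illegal
(1,3): no bracket -> illegal
(1,5): flips 2 -> legal
(2,5): flips 2 -> legal
(3,5): flips 2 -> legal
(4,5): flips 2 -> legal
(5,2): no bracket -> illegal
(5,3): no bracket -> illegal
(5,4): flips 1 -> legal
W mobility = 6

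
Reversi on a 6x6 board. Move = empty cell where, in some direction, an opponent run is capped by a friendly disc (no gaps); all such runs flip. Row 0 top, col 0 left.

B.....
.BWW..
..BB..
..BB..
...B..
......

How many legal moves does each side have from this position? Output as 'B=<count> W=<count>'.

Answer: B=5 W=5

Derivation:
-- B to move --
(0,1): flips 1 -> legal
(0,2): flips 1 -> legal
(0,3): flips 1 -> legal
(0,4): flips 1 -> legal
(1,4): flips 2 -> legal
(2,1): no bracket -> illegal
(2,4): no bracket -> illegal
B mobility = 5
-- W to move --
(0,1): no bracket -> illegal
(0,2): no bracket -> illegal
(1,0): flips 1 -> legal
(1,4): no bracket -> illegal
(2,0): no bracket -> illegal
(2,1): no bracket -> illegal
(2,4): no bracket -> illegal
(3,1): flips 1 -> legal
(3,4): flips 1 -> legal
(4,1): no bracket -> illegal
(4,2): flips 2 -> legal
(4,4): no bracket -> illegal
(5,2): no bracket -> illegal
(5,3): flips 3 -> legal
(5,4): no bracket -> illegal
W mobility = 5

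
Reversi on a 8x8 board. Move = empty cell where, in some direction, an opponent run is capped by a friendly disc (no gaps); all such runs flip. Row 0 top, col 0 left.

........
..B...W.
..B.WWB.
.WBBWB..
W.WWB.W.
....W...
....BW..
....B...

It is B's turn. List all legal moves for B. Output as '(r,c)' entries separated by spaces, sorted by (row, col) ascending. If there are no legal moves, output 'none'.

Answer: (0,6) (1,3) (1,4) (1,5) (2,3) (3,0) (4,1) (5,1) (5,2) (5,3) (5,6) (5,7) (6,6) (7,6)

Derivation:
(0,5): no bracket -> illegal
(0,6): flips 1 -> legal
(0,7): no bracket -> illegal
(1,3): flips 1 -> legal
(1,4): flips 2 -> legal
(1,5): flips 2 -> legal
(1,7): no bracket -> illegal
(2,0): no bracket -> illegal
(2,1): no bracket -> illegal
(2,3): flips 2 -> legal
(2,7): no bracket -> illegal
(3,0): flips 1 -> legal
(3,6): no bracket -> illegal
(3,7): no bracket -> illegal
(4,1): flips 2 -> legal
(4,5): no bracket -> illegal
(4,7): no bracket -> illegal
(5,0): no bracket -> illegal
(5,1): flips 1 -> legal
(5,2): flips 1 -> legal
(5,3): flips 1 -> legal
(5,5): no bracket -> illegal
(5,6): flips 1 -> legal
(5,7): flips 1 -> legal
(6,3): no bracket -> illegal
(6,6): flips 1 -> legal
(7,5): no bracket -> illegal
(7,6): flips 3 -> legal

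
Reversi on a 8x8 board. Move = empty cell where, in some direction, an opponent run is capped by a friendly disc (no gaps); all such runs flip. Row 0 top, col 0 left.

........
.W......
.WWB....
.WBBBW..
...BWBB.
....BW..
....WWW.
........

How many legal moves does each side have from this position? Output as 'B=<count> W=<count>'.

Answer: B=14 W=6

Derivation:
-- B to move --
(0,0): flips 2 -> legal
(0,1): no bracket -> illegal
(0,2): no bracket -> illegal
(1,0): flips 1 -> legal
(1,2): flips 1 -> legal
(1,3): no bracket -> illegal
(2,0): flips 2 -> legal
(2,4): flips 1 -> legal
(2,5): flips 1 -> legal
(2,6): no bracket -> illegal
(3,0): flips 1 -> legal
(3,6): flips 1 -> legal
(4,0): no bracket -> illegal
(4,1): no bracket -> illegal
(4,2): no bracket -> illegal
(5,3): no bracket -> illegal
(5,6): flips 1 -> legal
(5,7): no bracket -> illegal
(6,3): no bracket -> illegal
(6,7): no bracket -> illegal
(7,3): flips 2 -> legal
(7,4): flips 1 -> legal
(7,5): flips 2 -> legal
(7,6): flips 1 -> legal
(7,7): flips 3 -> legal
B mobility = 14
-- W to move --
(1,2): no bracket -> illegal
(1,3): no bracket -> illegal
(1,4): no bracket -> illegal
(2,4): flips 2 -> legal
(2,5): no bracket -> illegal
(3,6): no bracket -> illegal
(3,7): flips 1 -> legal
(4,1): no bracket -> illegal
(4,2): flips 2 -> legal
(4,7): flips 2 -> legal
(5,2): no bracket -> illegal
(5,3): flips 1 -> legal
(5,6): no bracket -> illegal
(5,7): flips 1 -> legal
(6,3): no bracket -> illegal
W mobility = 6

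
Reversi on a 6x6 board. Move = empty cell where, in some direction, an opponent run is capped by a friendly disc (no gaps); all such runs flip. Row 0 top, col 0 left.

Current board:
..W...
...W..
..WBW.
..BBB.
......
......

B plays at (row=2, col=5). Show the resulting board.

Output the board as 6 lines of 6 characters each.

Place B at (2,5); scan 8 dirs for brackets.
Dir NW: first cell '.' (not opp) -> no flip
Dir N: first cell '.' (not opp) -> no flip
Dir NE: edge -> no flip
Dir W: opp run (2,4) capped by B -> flip
Dir E: edge -> no flip
Dir SW: first cell 'B' (not opp) -> no flip
Dir S: first cell '.' (not opp) -> no flip
Dir SE: edge -> no flip
All flips: (2,4)

Answer: ..W...
...W..
..WBBB
..BBB.
......
......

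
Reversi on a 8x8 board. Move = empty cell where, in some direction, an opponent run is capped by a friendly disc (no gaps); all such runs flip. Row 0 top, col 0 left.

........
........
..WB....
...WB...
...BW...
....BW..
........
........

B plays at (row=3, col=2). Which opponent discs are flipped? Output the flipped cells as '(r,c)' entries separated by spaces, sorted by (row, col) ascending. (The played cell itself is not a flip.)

Dir NW: first cell '.' (not opp) -> no flip
Dir N: opp run (2,2), next='.' -> no flip
Dir NE: first cell 'B' (not opp) -> no flip
Dir W: first cell '.' (not opp) -> no flip
Dir E: opp run (3,3) capped by B -> flip
Dir SW: first cell '.' (not opp) -> no flip
Dir S: first cell '.' (not opp) -> no flip
Dir SE: first cell 'B' (not opp) -> no flip

Answer: (3,3)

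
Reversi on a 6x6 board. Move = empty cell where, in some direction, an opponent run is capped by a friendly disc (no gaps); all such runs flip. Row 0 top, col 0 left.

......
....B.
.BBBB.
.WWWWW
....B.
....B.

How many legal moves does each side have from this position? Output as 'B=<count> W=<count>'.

Answer: B=5 W=9

Derivation:
-- B to move --
(2,0): no bracket -> illegal
(2,5): no bracket -> illegal
(3,0): no bracket -> illegal
(4,0): flips 1 -> legal
(4,1): flips 2 -> legal
(4,2): flips 2 -> legal
(4,3): flips 2 -> legal
(4,5): flips 1 -> legal
B mobility = 5
-- W to move --
(0,3): no bracket -> illegal
(0,4): flips 2 -> legal
(0,5): flips 2 -> legal
(1,0): flips 1 -> legal
(1,1): flips 2 -> legal
(1,2): flips 2 -> legal
(1,3): flips 3 -> legal
(1,5): flips 1 -> legal
(2,0): no bracket -> illegal
(2,5): no bracket -> illegal
(3,0): no bracket -> illegal
(4,3): no bracket -> illegal
(4,5): no bracket -> illegal
(5,3): flips 1 -> legal
(5,5): flips 1 -> legal
W mobility = 9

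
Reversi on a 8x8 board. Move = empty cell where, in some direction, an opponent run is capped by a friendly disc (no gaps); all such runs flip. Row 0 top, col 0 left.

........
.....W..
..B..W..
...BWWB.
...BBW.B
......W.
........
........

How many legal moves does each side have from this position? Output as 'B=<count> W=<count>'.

-- B to move --
(0,4): no bracket -> illegal
(0,5): no bracket -> illegal
(0,6): no bracket -> illegal
(1,4): flips 1 -> legal
(1,6): flips 2 -> legal
(2,3): no bracket -> illegal
(2,4): flips 1 -> legal
(2,6): flips 1 -> legal
(4,6): flips 1 -> legal
(5,4): flips 1 -> legal
(5,5): no bracket -> illegal
(5,7): no bracket -> illegal
(6,5): flips 1 -> legal
(6,6): no bracket -> illegal
(6,7): no bracket -> illegal
B mobility = 7
-- W to move --
(1,1): no bracket -> illegal
(1,2): no bracket -> illegal
(1,3): no bracket -> illegal
(2,1): no bracket -> illegal
(2,3): no bracket -> illegal
(2,4): no bracket -> illegal
(2,6): no bracket -> illegal
(2,7): flips 1 -> legal
(3,1): no bracket -> illegal
(3,2): flips 1 -> legal
(3,7): flips 1 -> legal
(4,2): flips 2 -> legal
(4,6): no bracket -> illegal
(5,2): flips 1 -> legal
(5,3): flips 1 -> legal
(5,4): flips 1 -> legal
(5,5): no bracket -> illegal
(5,7): no bracket -> illegal
W mobility = 7

Answer: B=7 W=7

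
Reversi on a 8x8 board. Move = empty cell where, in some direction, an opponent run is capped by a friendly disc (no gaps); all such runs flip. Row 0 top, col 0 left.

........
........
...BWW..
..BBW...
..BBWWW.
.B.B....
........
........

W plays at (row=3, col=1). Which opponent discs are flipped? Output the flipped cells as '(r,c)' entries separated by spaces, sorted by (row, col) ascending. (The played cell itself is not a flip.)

Answer: (3,2) (3,3)

Derivation:
Dir NW: first cell '.' (not opp) -> no flip
Dir N: first cell '.' (not opp) -> no flip
Dir NE: first cell '.' (not opp) -> no flip
Dir W: first cell '.' (not opp) -> no flip
Dir E: opp run (3,2) (3,3) capped by W -> flip
Dir SW: first cell '.' (not opp) -> no flip
Dir S: first cell '.' (not opp) -> no flip
Dir SE: opp run (4,2) (5,3), next='.' -> no flip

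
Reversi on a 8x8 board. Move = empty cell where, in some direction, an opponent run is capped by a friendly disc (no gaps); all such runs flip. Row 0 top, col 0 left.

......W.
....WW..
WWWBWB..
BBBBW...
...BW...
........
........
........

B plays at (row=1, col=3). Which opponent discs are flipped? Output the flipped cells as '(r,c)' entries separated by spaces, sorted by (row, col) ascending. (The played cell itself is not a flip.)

Answer: (2,2)

Derivation:
Dir NW: first cell '.' (not opp) -> no flip
Dir N: first cell '.' (not opp) -> no flip
Dir NE: first cell '.' (not opp) -> no flip
Dir W: first cell '.' (not opp) -> no flip
Dir E: opp run (1,4) (1,5), next='.' -> no flip
Dir SW: opp run (2,2) capped by B -> flip
Dir S: first cell 'B' (not opp) -> no flip
Dir SE: opp run (2,4), next='.' -> no flip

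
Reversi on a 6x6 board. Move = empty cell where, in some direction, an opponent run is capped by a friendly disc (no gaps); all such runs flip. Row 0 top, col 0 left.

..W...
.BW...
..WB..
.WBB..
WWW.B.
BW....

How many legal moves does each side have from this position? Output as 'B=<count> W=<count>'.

-- B to move --
(0,1): flips 1 -> legal
(0,3): no bracket -> illegal
(1,3): flips 1 -> legal
(2,0): no bracket -> illegal
(2,1): flips 1 -> legal
(3,0): flips 2 -> legal
(4,3): no bracket -> illegal
(5,2): flips 2 -> legal
(5,3): no bracket -> illegal
B mobility = 5
-- W to move --
(0,0): flips 1 -> legal
(0,1): no bracket -> illegal
(1,0): flips 1 -> legal
(1,3): no bracket -> illegal
(1,4): flips 2 -> legal
(2,0): flips 1 -> legal
(2,1): no bracket -> illegal
(2,4): flips 2 -> legal
(3,4): flips 3 -> legal
(3,5): no bracket -> illegal
(4,3): no bracket -> illegal
(4,5): no bracket -> illegal
(5,3): no bracket -> illegal
(5,4): no bracket -> illegal
(5,5): flips 2 -> legal
W mobility = 7

Answer: B=5 W=7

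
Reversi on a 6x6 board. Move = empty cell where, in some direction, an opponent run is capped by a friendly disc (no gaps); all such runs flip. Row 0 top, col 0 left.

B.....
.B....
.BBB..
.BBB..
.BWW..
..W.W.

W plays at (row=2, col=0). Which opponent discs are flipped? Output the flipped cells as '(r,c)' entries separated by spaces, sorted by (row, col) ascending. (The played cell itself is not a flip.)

Dir NW: edge -> no flip
Dir N: first cell '.' (not opp) -> no flip
Dir NE: opp run (1,1), next='.' -> no flip
Dir W: edge -> no flip
Dir E: opp run (2,1) (2,2) (2,3), next='.' -> no flip
Dir SW: edge -> no flip
Dir S: first cell '.' (not opp) -> no flip
Dir SE: opp run (3,1) capped by W -> flip

Answer: (3,1)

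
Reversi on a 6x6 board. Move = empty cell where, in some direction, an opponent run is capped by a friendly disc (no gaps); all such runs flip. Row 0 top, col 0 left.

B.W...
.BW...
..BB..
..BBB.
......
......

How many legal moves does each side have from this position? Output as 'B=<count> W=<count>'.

Answer: B=2 W=4

Derivation:
-- B to move --
(0,1): flips 1 -> legal
(0,3): no bracket -> illegal
(1,3): flips 1 -> legal
(2,1): no bracket -> illegal
B mobility = 2
-- W to move --
(0,1): no bracket -> illegal
(1,0): flips 1 -> legal
(1,3): no bracket -> illegal
(1,4): no bracket -> illegal
(2,0): flips 1 -> legal
(2,1): no bracket -> illegal
(2,4): no bracket -> illegal
(2,5): no bracket -> illegal
(3,1): no bracket -> illegal
(3,5): no bracket -> illegal
(4,1): no bracket -> illegal
(4,2): flips 2 -> legal
(4,3): no bracket -> illegal
(4,4): no bracket -> illegal
(4,5): flips 2 -> legal
W mobility = 4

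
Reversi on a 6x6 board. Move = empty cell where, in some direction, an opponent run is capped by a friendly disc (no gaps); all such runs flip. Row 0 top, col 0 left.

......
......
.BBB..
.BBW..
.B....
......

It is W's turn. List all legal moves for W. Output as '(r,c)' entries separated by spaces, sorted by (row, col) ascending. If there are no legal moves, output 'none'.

Answer: (1,1) (1,3) (3,0)

Derivation:
(1,0): no bracket -> illegal
(1,1): flips 1 -> legal
(1,2): no bracket -> illegal
(1,3): flips 1 -> legal
(1,4): no bracket -> illegal
(2,0): no bracket -> illegal
(2,4): no bracket -> illegal
(3,0): flips 2 -> legal
(3,4): no bracket -> illegal
(4,0): no bracket -> illegal
(4,2): no bracket -> illegal
(4,3): no bracket -> illegal
(5,0): no bracket -> illegal
(5,1): no bracket -> illegal
(5,2): no bracket -> illegal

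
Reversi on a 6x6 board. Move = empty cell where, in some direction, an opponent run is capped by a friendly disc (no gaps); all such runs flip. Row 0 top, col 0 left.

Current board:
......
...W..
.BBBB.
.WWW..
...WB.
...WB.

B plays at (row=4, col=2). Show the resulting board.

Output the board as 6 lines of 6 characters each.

Place B at (4,2); scan 8 dirs for brackets.
Dir NW: opp run (3,1), next='.' -> no flip
Dir N: opp run (3,2) capped by B -> flip
Dir NE: opp run (3,3) capped by B -> flip
Dir W: first cell '.' (not opp) -> no flip
Dir E: opp run (4,3) capped by B -> flip
Dir SW: first cell '.' (not opp) -> no flip
Dir S: first cell '.' (not opp) -> no flip
Dir SE: opp run (5,3), next=edge -> no flip
All flips: (3,2) (3,3) (4,3)

Answer: ......
...W..
.BBBB.
.WBB..
..BBB.
...WB.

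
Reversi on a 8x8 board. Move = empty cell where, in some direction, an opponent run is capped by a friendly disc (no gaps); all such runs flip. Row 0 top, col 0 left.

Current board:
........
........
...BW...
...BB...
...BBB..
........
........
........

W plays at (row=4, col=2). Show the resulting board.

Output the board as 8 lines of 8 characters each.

Place W at (4,2); scan 8 dirs for brackets.
Dir NW: first cell '.' (not opp) -> no flip
Dir N: first cell '.' (not opp) -> no flip
Dir NE: opp run (3,3) capped by W -> flip
Dir W: first cell '.' (not opp) -> no flip
Dir E: opp run (4,3) (4,4) (4,5), next='.' -> no flip
Dir SW: first cell '.' (not opp) -> no flip
Dir S: first cell '.' (not opp) -> no flip
Dir SE: first cell '.' (not opp) -> no flip
All flips: (3,3)

Answer: ........
........
...BW...
...WB...
..WBBB..
........
........
........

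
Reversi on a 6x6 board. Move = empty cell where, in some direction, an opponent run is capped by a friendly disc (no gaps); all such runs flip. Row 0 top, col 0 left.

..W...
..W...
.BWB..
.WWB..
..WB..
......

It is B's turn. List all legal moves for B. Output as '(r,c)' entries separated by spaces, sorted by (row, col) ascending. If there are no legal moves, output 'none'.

Answer: (0,1) (0,3) (1,1) (3,0) (4,1) (5,1)

Derivation:
(0,1): flips 1 -> legal
(0,3): flips 1 -> legal
(1,1): flips 1 -> legal
(1,3): no bracket -> illegal
(2,0): no bracket -> illegal
(3,0): flips 2 -> legal
(4,0): no bracket -> illegal
(4,1): flips 3 -> legal
(5,1): flips 1 -> legal
(5,2): no bracket -> illegal
(5,3): no bracket -> illegal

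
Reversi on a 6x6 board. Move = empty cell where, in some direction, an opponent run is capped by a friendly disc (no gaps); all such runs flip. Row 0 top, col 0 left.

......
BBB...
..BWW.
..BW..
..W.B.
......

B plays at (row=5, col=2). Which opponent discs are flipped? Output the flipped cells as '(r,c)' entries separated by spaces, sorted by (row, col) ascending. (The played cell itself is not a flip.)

Dir NW: first cell '.' (not opp) -> no flip
Dir N: opp run (4,2) capped by B -> flip
Dir NE: first cell '.' (not opp) -> no flip
Dir W: first cell '.' (not opp) -> no flip
Dir E: first cell '.' (not opp) -> no flip
Dir SW: edge -> no flip
Dir S: edge -> no flip
Dir SE: edge -> no flip

Answer: (4,2)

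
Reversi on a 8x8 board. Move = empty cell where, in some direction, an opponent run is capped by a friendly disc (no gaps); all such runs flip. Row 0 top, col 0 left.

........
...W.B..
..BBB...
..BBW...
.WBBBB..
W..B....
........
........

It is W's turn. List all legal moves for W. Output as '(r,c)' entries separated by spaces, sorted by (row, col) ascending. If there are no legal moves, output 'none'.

Answer: (1,2) (1,4) (3,1) (3,5) (4,6) (5,2) (5,4) (5,6) (6,3)

Derivation:
(0,4): no bracket -> illegal
(0,5): no bracket -> illegal
(0,6): no bracket -> illegal
(1,1): no bracket -> illegal
(1,2): flips 1 -> legal
(1,4): flips 3 -> legal
(1,6): no bracket -> illegal
(2,1): no bracket -> illegal
(2,5): no bracket -> illegal
(2,6): no bracket -> illegal
(3,1): flips 3 -> legal
(3,5): flips 1 -> legal
(3,6): no bracket -> illegal
(4,6): flips 4 -> legal
(5,1): no bracket -> illegal
(5,2): flips 1 -> legal
(5,4): flips 1 -> legal
(5,5): no bracket -> illegal
(5,6): flips 1 -> legal
(6,2): no bracket -> illegal
(6,3): flips 4 -> legal
(6,4): no bracket -> illegal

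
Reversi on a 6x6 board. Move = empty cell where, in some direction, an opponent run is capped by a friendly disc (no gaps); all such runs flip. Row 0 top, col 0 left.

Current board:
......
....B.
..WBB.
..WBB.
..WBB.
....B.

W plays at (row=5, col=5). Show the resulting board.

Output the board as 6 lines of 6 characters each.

Answer: ......
....B.
..WBB.
..WWB.
..WBW.
....BW

Derivation:
Place W at (5,5); scan 8 dirs for brackets.
Dir NW: opp run (4,4) (3,3) capped by W -> flip
Dir N: first cell '.' (not opp) -> no flip
Dir NE: edge -> no flip
Dir W: opp run (5,4), next='.' -> no flip
Dir E: edge -> no flip
Dir SW: edge -> no flip
Dir S: edge -> no flip
Dir SE: edge -> no flip
All flips: (3,3) (4,4)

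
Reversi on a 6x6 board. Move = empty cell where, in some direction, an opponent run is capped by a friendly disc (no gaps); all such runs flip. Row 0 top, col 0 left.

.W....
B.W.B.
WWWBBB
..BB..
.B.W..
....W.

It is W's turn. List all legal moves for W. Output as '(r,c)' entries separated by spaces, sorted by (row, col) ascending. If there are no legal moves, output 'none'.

(0,0): flips 1 -> legal
(0,3): no bracket -> illegal
(0,4): no bracket -> illegal
(0,5): no bracket -> illegal
(1,1): no bracket -> illegal
(1,3): flips 2 -> legal
(1,5): no bracket -> illegal
(3,0): no bracket -> illegal
(3,1): no bracket -> illegal
(3,4): flips 1 -> legal
(3,5): no bracket -> illegal
(4,0): no bracket -> illegal
(4,2): flips 1 -> legal
(4,4): flips 1 -> legal
(5,0): no bracket -> illegal
(5,1): no bracket -> illegal
(5,2): no bracket -> illegal

Answer: (0,0) (1,3) (3,4) (4,2) (4,4)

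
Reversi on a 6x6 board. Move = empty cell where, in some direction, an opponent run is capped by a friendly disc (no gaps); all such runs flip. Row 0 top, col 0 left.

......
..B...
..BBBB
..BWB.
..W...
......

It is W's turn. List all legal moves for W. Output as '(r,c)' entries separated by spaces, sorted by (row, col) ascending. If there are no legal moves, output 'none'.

(0,1): no bracket -> illegal
(0,2): flips 3 -> legal
(0,3): no bracket -> illegal
(1,1): flips 1 -> legal
(1,3): flips 1 -> legal
(1,4): no bracket -> illegal
(1,5): flips 1 -> legal
(2,1): no bracket -> illegal
(3,1): flips 1 -> legal
(3,5): flips 1 -> legal
(4,1): no bracket -> illegal
(4,3): no bracket -> illegal
(4,4): no bracket -> illegal
(4,5): no bracket -> illegal

Answer: (0,2) (1,1) (1,3) (1,5) (3,1) (3,5)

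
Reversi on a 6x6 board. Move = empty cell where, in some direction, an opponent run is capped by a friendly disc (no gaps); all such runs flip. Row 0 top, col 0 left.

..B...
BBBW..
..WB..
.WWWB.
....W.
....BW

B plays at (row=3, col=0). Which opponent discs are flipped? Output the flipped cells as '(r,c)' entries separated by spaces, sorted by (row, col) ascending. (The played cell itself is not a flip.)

Answer: (3,1) (3,2) (3,3)

Derivation:
Dir NW: edge -> no flip
Dir N: first cell '.' (not opp) -> no flip
Dir NE: first cell '.' (not opp) -> no flip
Dir W: edge -> no flip
Dir E: opp run (3,1) (3,2) (3,3) capped by B -> flip
Dir SW: edge -> no flip
Dir S: first cell '.' (not opp) -> no flip
Dir SE: first cell '.' (not opp) -> no flip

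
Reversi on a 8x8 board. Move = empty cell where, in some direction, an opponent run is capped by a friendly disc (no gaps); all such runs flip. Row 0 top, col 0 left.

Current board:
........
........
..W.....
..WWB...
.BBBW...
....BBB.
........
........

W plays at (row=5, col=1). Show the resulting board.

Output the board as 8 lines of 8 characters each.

Place W at (5,1); scan 8 dirs for brackets.
Dir NW: first cell '.' (not opp) -> no flip
Dir N: opp run (4,1), next='.' -> no flip
Dir NE: opp run (4,2) capped by W -> flip
Dir W: first cell '.' (not opp) -> no flip
Dir E: first cell '.' (not opp) -> no flip
Dir SW: first cell '.' (not opp) -> no flip
Dir S: first cell '.' (not opp) -> no flip
Dir SE: first cell '.' (not opp) -> no flip
All flips: (4,2)

Answer: ........
........
..W.....
..WWB...
.BWBW...
.W..BBB.
........
........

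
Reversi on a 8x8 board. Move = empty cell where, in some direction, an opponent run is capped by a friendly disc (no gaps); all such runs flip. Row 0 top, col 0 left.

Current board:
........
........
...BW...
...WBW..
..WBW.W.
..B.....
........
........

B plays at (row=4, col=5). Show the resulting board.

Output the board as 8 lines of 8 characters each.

Place B at (4,5); scan 8 dirs for brackets.
Dir NW: first cell 'B' (not opp) -> no flip
Dir N: opp run (3,5), next='.' -> no flip
Dir NE: first cell '.' (not opp) -> no flip
Dir W: opp run (4,4) capped by B -> flip
Dir E: opp run (4,6), next='.' -> no flip
Dir SW: first cell '.' (not opp) -> no flip
Dir S: first cell '.' (not opp) -> no flip
Dir SE: first cell '.' (not opp) -> no flip
All flips: (4,4)

Answer: ........
........
...BW...
...WBW..
..WBBBW.
..B.....
........
........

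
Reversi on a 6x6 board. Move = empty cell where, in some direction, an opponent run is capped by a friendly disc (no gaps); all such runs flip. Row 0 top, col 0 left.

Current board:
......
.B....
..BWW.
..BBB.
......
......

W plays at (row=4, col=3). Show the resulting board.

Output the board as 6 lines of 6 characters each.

Place W at (4,3); scan 8 dirs for brackets.
Dir NW: opp run (3,2), next='.' -> no flip
Dir N: opp run (3,3) capped by W -> flip
Dir NE: opp run (3,4), next='.' -> no flip
Dir W: first cell '.' (not opp) -> no flip
Dir E: first cell '.' (not opp) -> no flip
Dir SW: first cell '.' (not opp) -> no flip
Dir S: first cell '.' (not opp) -> no flip
Dir SE: first cell '.' (not opp) -> no flip
All flips: (3,3)

Answer: ......
.B....
..BWW.
..BWB.
...W..
......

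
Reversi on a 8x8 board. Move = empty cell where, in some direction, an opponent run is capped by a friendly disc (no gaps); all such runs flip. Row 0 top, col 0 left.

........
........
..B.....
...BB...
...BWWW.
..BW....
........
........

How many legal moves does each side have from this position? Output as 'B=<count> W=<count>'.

Answer: B=5 W=5

Derivation:
-- B to move --
(3,5): no bracket -> illegal
(3,6): no bracket -> illegal
(3,7): no bracket -> illegal
(4,2): no bracket -> illegal
(4,7): flips 3 -> legal
(5,4): flips 2 -> legal
(5,5): flips 1 -> legal
(5,6): flips 1 -> legal
(5,7): no bracket -> illegal
(6,2): no bracket -> illegal
(6,3): flips 1 -> legal
(6,4): no bracket -> illegal
B mobility = 5
-- W to move --
(1,1): flips 2 -> legal
(1,2): no bracket -> illegal
(1,3): no bracket -> illegal
(2,1): no bracket -> illegal
(2,3): flips 3 -> legal
(2,4): flips 1 -> legal
(2,5): no bracket -> illegal
(3,1): no bracket -> illegal
(3,2): no bracket -> illegal
(3,5): no bracket -> illegal
(4,1): no bracket -> illegal
(4,2): flips 1 -> legal
(5,1): flips 1 -> legal
(5,4): no bracket -> illegal
(6,1): no bracket -> illegal
(6,2): no bracket -> illegal
(6,3): no bracket -> illegal
W mobility = 5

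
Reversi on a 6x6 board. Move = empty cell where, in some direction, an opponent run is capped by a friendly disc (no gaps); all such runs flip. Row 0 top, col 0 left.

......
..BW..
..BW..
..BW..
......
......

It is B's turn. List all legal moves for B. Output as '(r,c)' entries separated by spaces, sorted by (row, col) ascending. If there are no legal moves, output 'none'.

(0,2): no bracket -> illegal
(0,3): no bracket -> illegal
(0,4): flips 1 -> legal
(1,4): flips 2 -> legal
(2,4): flips 1 -> legal
(3,4): flips 2 -> legal
(4,2): no bracket -> illegal
(4,3): no bracket -> illegal
(4,4): flips 1 -> legal

Answer: (0,4) (1,4) (2,4) (3,4) (4,4)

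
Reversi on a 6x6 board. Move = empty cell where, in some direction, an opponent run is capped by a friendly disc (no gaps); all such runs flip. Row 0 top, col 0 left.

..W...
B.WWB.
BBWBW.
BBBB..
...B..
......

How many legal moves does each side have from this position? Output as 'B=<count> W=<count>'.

Answer: B=7 W=7

Derivation:
-- B to move --
(0,1): flips 1 -> legal
(0,3): flips 2 -> legal
(0,4): flips 2 -> legal
(1,1): flips 3 -> legal
(1,5): flips 1 -> legal
(2,5): flips 1 -> legal
(3,4): flips 1 -> legal
(3,5): no bracket -> illegal
B mobility = 7
-- W to move --
(0,0): no bracket -> illegal
(0,1): no bracket -> illegal
(0,3): no bracket -> illegal
(0,4): flips 1 -> legal
(0,5): no bracket -> illegal
(1,1): no bracket -> illegal
(1,5): flips 1 -> legal
(2,5): no bracket -> illegal
(3,4): flips 1 -> legal
(4,0): flips 1 -> legal
(4,1): no bracket -> illegal
(4,2): flips 2 -> legal
(4,4): flips 1 -> legal
(5,2): no bracket -> illegal
(5,3): flips 3 -> legal
(5,4): no bracket -> illegal
W mobility = 7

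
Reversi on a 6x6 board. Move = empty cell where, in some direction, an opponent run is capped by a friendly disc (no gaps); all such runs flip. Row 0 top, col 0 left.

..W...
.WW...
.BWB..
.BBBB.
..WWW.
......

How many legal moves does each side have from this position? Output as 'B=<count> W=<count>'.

Answer: B=9 W=9

Derivation:
-- B to move --
(0,0): flips 2 -> legal
(0,1): flips 2 -> legal
(0,3): flips 1 -> legal
(1,0): no bracket -> illegal
(1,3): flips 1 -> legal
(2,0): no bracket -> illegal
(3,5): no bracket -> illegal
(4,1): no bracket -> illegal
(4,5): no bracket -> illegal
(5,1): flips 1 -> legal
(5,2): flips 2 -> legal
(5,3): flips 2 -> legal
(5,4): flips 2 -> legal
(5,5): flips 1 -> legal
B mobility = 9
-- W to move --
(1,0): flips 2 -> legal
(1,3): flips 2 -> legal
(1,4): no bracket -> illegal
(2,0): flips 2 -> legal
(2,4): flips 3 -> legal
(2,5): flips 1 -> legal
(3,0): flips 1 -> legal
(3,5): no bracket -> illegal
(4,0): flips 1 -> legal
(4,1): flips 2 -> legal
(4,5): flips 2 -> legal
W mobility = 9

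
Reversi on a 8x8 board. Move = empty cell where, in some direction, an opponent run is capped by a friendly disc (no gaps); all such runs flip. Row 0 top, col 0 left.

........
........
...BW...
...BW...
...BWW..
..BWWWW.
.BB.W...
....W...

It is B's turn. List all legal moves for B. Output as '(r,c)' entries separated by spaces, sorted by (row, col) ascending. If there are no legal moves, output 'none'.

Answer: (1,5) (2,5) (3,5) (4,6) (5,7) (6,3) (6,5) (6,6) (6,7)

Derivation:
(1,3): no bracket -> illegal
(1,4): no bracket -> illegal
(1,5): flips 1 -> legal
(2,5): flips 2 -> legal
(3,5): flips 3 -> legal
(3,6): no bracket -> illegal
(4,2): no bracket -> illegal
(4,6): flips 2 -> legal
(4,7): no bracket -> illegal
(5,7): flips 4 -> legal
(6,3): flips 1 -> legal
(6,5): flips 1 -> legal
(6,6): flips 2 -> legal
(6,7): flips 3 -> legal
(7,3): no bracket -> illegal
(7,5): no bracket -> illegal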